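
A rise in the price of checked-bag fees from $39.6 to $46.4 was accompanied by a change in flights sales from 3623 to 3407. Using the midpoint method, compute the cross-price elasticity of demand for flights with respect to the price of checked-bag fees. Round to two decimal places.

%ΔQ_x = (3407 − 3623)/[(3623+3407)/2] = -216/3515 ≈ -0.0615.
%ΔP_y = (46.4 − 39.6)/[(39.6+46.4)/2] ≈ 0.1581.
E_xy = -0.0615/0.1581 ≈ -0.39.
E_xy < 0, so flights and checked-bag fees are complements.

-0.39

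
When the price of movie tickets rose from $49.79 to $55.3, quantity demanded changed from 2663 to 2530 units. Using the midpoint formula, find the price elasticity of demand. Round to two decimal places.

%ΔQ = (2530 − 2663)/[(2663 + 2530)/2] = -133/2596.5 ≈ -0.0512.
%ΔP = (55.3 − 49.79)/[(49.79 + 55.3)/2] = 5.51/52.545 ≈ 0.1049.
Arc elasticity E = %ΔQ/%ΔP ≈ -0.0512/0.1049 ≈ -0.49.
|E| < 1: demand is inelastic over this range.

-0.49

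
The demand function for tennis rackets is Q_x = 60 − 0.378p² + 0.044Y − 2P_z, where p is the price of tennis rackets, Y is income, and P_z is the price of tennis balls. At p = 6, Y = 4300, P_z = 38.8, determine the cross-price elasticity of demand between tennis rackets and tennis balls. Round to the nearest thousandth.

At the given point, Q_x = 60 − 0.378(6)² + 0.044(4300) − 2(38.8) = 60 − 13.608 + 189.2 − 77.6 = 157.992.
∂Q_x/∂P_z = −2, so E_xy = -2·(38.8/157.992) ≈ -0.491.
E_xy < 0: the goods are complements.

-0.491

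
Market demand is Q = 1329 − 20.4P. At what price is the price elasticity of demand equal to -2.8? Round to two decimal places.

Set −bP/(a − bP) = −2.8 ⇒ bP = 2.8(a − bP) ⇒ bP(1+2.8) = 2.8·a.
P = 2.8·1329/(20.4·3.8) ≈ 48.00.

48.00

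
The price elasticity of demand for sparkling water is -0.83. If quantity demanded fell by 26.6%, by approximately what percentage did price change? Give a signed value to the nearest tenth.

%ΔQ ≈ E × %ΔP ⇒ %ΔP = %ΔQ / E = (-26.6%)/(-0.83) ≈ 32.0%.

32.0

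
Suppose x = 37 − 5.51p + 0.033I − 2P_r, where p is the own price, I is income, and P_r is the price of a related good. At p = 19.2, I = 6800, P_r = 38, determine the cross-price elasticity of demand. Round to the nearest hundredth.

Evaluating quantity at (p, I, P_r) gives x = 37 − 5.51(19.2) + 0.033(6800) − 2(38) = 37 − 105.792 + 224.4 − 76 = 79.608.
∂x/∂P_r = −2, so E_xy = -2·(38/79.608) ≈ -0.95.
E_xy < 0: the goods are complements.

-0.95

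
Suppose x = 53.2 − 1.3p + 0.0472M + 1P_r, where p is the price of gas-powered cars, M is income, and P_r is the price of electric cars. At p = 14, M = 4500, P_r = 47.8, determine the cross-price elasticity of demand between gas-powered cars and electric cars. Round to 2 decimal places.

Substituting, x = 53.2 − 1.3(14) + 0.0472(4500) + 1(47.8) = 53.2 − 18.2 + 212.4 + 47.8 = 295.2.
∂x/∂P_r = +1, so E_xy = 1·(47.8/295.2) ≈ 0.16.
E_xy > 0: the goods are substitutes.

0.16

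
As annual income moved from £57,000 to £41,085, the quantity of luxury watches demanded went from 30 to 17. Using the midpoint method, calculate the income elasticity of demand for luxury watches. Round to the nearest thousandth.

%ΔQ = (17 − 30)/[(30+17)/2] = -13/23.5 ≈ -0.5532.
%ΔM = (41,085 − 57,000)/[(57,000+41,085)/2] = -15915/49042.5 ≈ -0.3245.
E_I = %ΔQ/%ΔM ≈ 1.705.
E_I > 1: normal good (luxury).

1.705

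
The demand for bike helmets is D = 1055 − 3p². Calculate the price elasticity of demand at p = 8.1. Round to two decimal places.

-0.46

At p = 8.1, D = 858.17.
dD/dp = −2·3·p = −48.6.
Point elasticity E = (dD/dp)·(p/D) = -48.6 × 8.1/858.17 ≈ -0.46.
|E| < 1, so demand is inelastic at this price.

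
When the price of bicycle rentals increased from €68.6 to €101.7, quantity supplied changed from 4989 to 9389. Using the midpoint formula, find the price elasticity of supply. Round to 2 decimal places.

1.57

%Δq = (9389 − 4989)/[(4989 + 9389)/2] = 4400/7189 ≈ 0.6120.
%ΔP = (101.7 − 68.6)/[(68.6 + 101.7)/2] = 33.1/85.15 ≈ 0.3887.
Arc elasticity E = %Δq/%ΔP ≈ 0.6120/0.3887 ≈ 1.57.
|E| > 1: supply is elastic over this range.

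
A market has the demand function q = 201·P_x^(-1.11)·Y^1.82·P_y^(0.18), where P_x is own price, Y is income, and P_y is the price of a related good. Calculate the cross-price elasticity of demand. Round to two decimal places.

0.18

For a Cobb–Douglas (constant-elasticity) form q = A·P_y^α·…, the elasticity with respect to P_y equals the exponent α at every point.
Here the exponent on P_y is 0.18, so the cross-price elasticity of demand is 0.18.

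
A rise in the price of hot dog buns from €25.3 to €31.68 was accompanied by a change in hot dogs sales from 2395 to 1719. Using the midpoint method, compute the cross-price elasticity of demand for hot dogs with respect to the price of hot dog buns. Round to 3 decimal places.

%ΔQ_x = (1719 − 2395)/[(2395+1719)/2] = -676/2057 ≈ -0.3286.
%ΔP_y = (31.68 − 25.3)/[(25.3+31.68)/2] ≈ 0.2239.
E_xy = -0.3286/0.2239 ≈ -1.468.
E_xy < 0, so hot dogs and hot dog buns are complements.

-1.468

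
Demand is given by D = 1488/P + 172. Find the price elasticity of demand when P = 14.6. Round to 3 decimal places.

At P = 14.6, D = 273.9178.
dD/dP = −1488/P² = −6.9807.
Point elasticity E = (dD/dP)·(P/D) = -6.9807 × 14.6/273.9178 ≈ -0.372.
|E| < 1, so demand is inelastic at this price.

-0.372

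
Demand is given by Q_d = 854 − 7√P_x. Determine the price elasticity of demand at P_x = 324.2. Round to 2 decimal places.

-0.09

At P_x = 324.2, Q_d = 727.9611.
dQ_d/dP_x = −7/(2√P_x) = −7/(2·18.0056).
Point elasticity E = (dQ_d/dP_x)·(P_x/Q_d) = -0.1944 × 324.2/727.9611 ≈ -0.09.
|E| < 1, so demand is inelastic at this price.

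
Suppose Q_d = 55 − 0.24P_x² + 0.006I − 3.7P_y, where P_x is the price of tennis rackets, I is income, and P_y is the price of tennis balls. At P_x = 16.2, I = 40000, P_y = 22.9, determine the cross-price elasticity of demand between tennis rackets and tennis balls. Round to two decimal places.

-0.58

First evaluate Q_d: 55 − 0.24(16.2)² + 0.006(40000) − 3.7(22.9) = 55 − 62.9856 + 240 − 84.73 = 147.2844.
∂Q_d/∂P_y = −3.7, so E_xy = -3.7·(22.9/147.2844) ≈ -0.58.
E_xy < 0: the goods are complements.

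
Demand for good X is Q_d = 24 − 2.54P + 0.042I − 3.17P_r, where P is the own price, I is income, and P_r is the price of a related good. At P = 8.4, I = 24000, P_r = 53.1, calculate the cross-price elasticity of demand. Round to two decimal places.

First evaluate Q_d: 24 − 2.54(8.4) + 0.042(24000) − 3.17(53.1) = 24 − 21.336 + 1008 − 168.327 = 842.337.
∂Q_d/∂P_r = −3.17, so E_xy = -3.17·(53.1/842.337) ≈ -0.20.
E_xy < 0: the goods are complements.

-0.20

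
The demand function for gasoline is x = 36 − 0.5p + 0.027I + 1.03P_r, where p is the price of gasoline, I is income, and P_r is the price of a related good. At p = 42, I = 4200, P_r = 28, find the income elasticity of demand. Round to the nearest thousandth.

0.721

x = 36 − 0.5(42) + 0.027(4200) + 1.03(28) = 36 − 21 + 113.4 + 28.84 = 157.24.
∂x/∂I = +0.027, so E_I = 0.027·(4200/157.24) ≈ 0.721.
E_I ∈ (0,1): normal good (necessity).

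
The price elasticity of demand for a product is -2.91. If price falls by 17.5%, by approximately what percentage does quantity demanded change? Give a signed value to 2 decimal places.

%ΔQ ≈ E × %ΔP = (-2.91) × (-17.5%) ≈ 50.93%.

50.93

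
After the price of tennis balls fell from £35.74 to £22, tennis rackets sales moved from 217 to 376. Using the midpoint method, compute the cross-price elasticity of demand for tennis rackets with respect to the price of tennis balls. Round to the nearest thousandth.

%ΔQ_x = (376 − 217)/[(217+376)/2] = 159/296.5 ≈ 0.5363.
%ΔP_y = (22 − 35.74)/[(35.74+22)/2] ≈ -0.4759.
E_xy = 0.5363/-0.4759 ≈ -1.127.
E_xy < 0, so tennis rackets and tennis balls are complements.

-1.127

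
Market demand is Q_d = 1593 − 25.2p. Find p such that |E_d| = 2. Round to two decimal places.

Set −bp/(a − bp) = −2 ⇒ bp = 2(a − bp) ⇒ bp(1+2) = 2·a.
p = 2·1593/(25.2·3) ≈ 42.14.

42.14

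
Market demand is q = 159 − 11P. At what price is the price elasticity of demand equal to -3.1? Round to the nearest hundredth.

10.93

Set −bP/(a − bP) = −3.1 ⇒ bP = 3.1(a − bP) ⇒ bP(1+3.1) = 3.1·a.
P = 3.1·159/(11·4.1) ≈ 10.93.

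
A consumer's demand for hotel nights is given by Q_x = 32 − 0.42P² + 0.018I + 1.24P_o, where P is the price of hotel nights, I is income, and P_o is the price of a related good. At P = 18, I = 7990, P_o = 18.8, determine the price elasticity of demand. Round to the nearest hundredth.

-4.32

Q_x = 32 − 0.42(18)² + 0.018(7990) + 1.24(18.8) = 32 − 136.08 + 143.82 + 23.312 = 63.052.
∂Q_x/∂P = −2·0.42·P = -15.12, so E_p = -15.12·(18/63.052) ≈ -4.32.
|E_p| > 1: demand is elastic.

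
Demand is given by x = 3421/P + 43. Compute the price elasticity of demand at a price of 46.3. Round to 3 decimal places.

-0.632

At P = 46.3, x = 116.8877.
dx/dP = −3421/P² = −1.5958.
Point elasticity E = (dx/dP)·(P/x) = -1.5958 × 46.3/116.8877 ≈ -0.632.
|E| < 1, so demand is inelastic at this price.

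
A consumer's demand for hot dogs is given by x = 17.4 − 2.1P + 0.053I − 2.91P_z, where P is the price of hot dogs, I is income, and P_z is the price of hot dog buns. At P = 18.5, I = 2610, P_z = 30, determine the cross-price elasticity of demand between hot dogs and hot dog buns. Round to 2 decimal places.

Substituting, x = 17.4 − 2.1(18.5) + 0.053(2610) − 2.91(30) = 17.4 − 38.85 + 138.33 − 87.3 = 29.58.
∂x/∂P_z = −2.91, so E_xy = -2.91·(30/29.58) ≈ -2.95.
E_xy < 0: the goods are complements.

-2.95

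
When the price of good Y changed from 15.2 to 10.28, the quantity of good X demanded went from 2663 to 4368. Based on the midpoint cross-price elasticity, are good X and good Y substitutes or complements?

complements

%ΔQ_x = (4368 − 2663)/[(2663+4368)/2] = 1705/3515.5 ≈ 0.4850.
%ΔP_y = (10.28 − 15.2)/[(15.2+10.28)/2] ≈ -0.3862.
E_xy = 0.4850/-0.3862 ≈ -1.256.
E_xy < 0, so the goods are complements.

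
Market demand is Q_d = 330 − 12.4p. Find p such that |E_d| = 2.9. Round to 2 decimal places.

19.79

Set −bp/(a − bp) = −2.9 ⇒ bp = 2.9(a − bp) ⇒ bp(1+2.9) = 2.9·a.
p = 2.9·330/(12.4·3.9) ≈ 19.79.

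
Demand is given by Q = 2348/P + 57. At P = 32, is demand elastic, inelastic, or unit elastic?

inelastic

At P = 32, Q = 130.375.
dQ/dP = −2348/P² = −2.293.
Point elasticity E = (dQ/dP)·(P/Q) = -2.293 × 32/130.375 ≈ -0.563.
|E| ≈ 0.563 < 1, so demand is inelastic.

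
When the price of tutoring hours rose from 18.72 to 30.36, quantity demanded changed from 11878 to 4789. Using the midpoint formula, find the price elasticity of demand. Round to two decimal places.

%ΔQ = (4789 − 11878)/[(11878 + 4789)/2] = -7089/8333.5 ≈ -0.8507.
%Δp = (30.36 − 18.72)/[(18.72 + 30.36)/2] = 11.64/24.54 ≈ 0.4743.
Arc elasticity E = %ΔQ/%Δp ≈ -0.8507/0.4743 ≈ -1.79.
|E| > 1: demand is elastic over this range.

-1.79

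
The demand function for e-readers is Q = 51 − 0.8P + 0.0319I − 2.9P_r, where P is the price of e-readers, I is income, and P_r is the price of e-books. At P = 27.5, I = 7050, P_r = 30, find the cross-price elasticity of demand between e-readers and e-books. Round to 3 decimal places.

-0.521

Evaluating quantity at (P, I, P_r) gives Q = 51 − 0.8(27.5) + 0.0319(7050) − 2.9(30) = 51 − 22 + 224.895 − 87 = 166.895.
∂Q/∂P_r = −2.9, so E_xy = -2.9·(30/166.895) ≈ -0.521.
E_xy < 0: the goods are complements.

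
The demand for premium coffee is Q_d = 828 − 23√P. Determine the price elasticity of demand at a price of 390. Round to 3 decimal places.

At P = 390, Q_d = 373.7864.
dQ_d/dP = −23/(2√P) = −23/(2·19.7484).
Point elasticity E = (dQ_d/dP)·(P/Q_d) = -0.5823 × 390/373.7864 ≈ -0.608.
|E| < 1, so demand is inelastic at this price.

-0.608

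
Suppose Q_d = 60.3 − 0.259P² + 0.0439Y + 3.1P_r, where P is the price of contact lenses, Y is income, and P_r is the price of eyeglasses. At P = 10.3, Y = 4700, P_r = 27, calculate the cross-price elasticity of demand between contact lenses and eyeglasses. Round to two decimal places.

0.26

At the given point, Q_d = 60.3 − 0.259(10.3)² + 0.0439(4700) + 3.1(27) = 60.3 − 27.4773 + 206.33 + 83.7 = 322.8527.
∂Q_d/∂P_r = +3.1, so E_xy = 3.1·(27/322.8527) ≈ 0.26.
E_xy > 0: the goods are substitutes.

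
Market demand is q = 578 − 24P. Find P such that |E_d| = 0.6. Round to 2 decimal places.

Set −bP/(a − bP) = −0.6 ⇒ bP = 0.6(a − bP) ⇒ bP(1+0.6) = 0.6·a.
P = 0.6·578/(24·1.6) ≈ 9.03.

9.03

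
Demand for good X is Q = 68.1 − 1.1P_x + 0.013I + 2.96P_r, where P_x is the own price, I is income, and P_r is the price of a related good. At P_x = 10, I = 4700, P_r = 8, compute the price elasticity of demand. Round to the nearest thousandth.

-0.078

First evaluate Q: 68.1 − 1.1(10) + 0.013(4700) + 2.96(8) = 68.1 − 11 + 61.1 + 23.68 = 141.88.
∂Q/∂P_x = −1.1, so E_p = (−1.1)·(10/141.88) ≈ -0.078.
|E_p| < 1: demand is inelastic.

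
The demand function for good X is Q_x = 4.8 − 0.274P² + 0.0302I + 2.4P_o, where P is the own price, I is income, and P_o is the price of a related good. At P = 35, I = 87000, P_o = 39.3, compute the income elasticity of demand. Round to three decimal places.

1.099

First evaluate Q_x: 4.8 − 0.274(35)² + 0.0302(87000) + 2.4(39.3) = 4.8 − 335.65 + 2627.4 + 94.32 = 2390.87.
∂Q_x/∂I = +0.0302, so E_I = 0.0302·(87000/2390.87) ≈ 1.099.
E_I > 1: normal good (luxury).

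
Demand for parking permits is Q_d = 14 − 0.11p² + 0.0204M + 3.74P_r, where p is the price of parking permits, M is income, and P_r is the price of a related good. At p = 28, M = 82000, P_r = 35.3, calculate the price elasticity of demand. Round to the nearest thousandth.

Q_d = 14 − 0.11(28)² + 0.0204(82000) + 3.74(35.3) = 14 − 86.24 + 1672.8 + 132.022 = 1732.582.
∂Q_d/∂p = −2·0.11·p = -6.16, so E_p = -6.16·(28/1732.582) ≈ -0.100.
|E_p| < 1: demand is inelastic.

-0.100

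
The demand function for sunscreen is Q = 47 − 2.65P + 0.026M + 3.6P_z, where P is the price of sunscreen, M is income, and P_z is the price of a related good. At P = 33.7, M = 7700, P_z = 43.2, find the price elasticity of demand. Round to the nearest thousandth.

Substituting, Q = 47 − 2.65(33.7) + 0.026(7700) + 3.6(43.2) = 47 − 89.305 + 200.2 + 155.52 = 313.415.
∂Q/∂P = −2.65, so E_p = (−2.65)·(33.7/313.415) ≈ -0.285.
|E_p| < 1: demand is inelastic.

-0.285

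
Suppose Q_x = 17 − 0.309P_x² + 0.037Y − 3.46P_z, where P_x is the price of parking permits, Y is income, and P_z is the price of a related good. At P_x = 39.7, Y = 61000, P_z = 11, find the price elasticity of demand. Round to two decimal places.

Q_x = 17 − 0.309(39.7)² + 0.037(61000) − 3.46(11) = 17 − 487.0118 + 2257 − 38.06 = 1748.9282.
∂Q_x/∂P_x = −2·0.309·P_x = -24.5346, so E_p = -24.5346·(39.7/1748.9282) ≈ -0.56.
|E_p| < 1: demand is inelastic.

-0.56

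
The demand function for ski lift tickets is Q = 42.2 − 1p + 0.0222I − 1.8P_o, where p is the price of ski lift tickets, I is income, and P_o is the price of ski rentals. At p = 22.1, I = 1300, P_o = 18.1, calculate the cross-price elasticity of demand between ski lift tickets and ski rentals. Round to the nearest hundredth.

-1.99

At the given point, Q = 42.2 − 1(22.1) + 0.0222(1300) − 1.8(18.1) = 42.2 − 22.1 + 28.86 − 32.58 = 16.38.
∂Q/∂P_o = −1.8, so E_xy = -1.8·(18.1/16.38) ≈ -1.99.
E_xy < 0: the goods are complements.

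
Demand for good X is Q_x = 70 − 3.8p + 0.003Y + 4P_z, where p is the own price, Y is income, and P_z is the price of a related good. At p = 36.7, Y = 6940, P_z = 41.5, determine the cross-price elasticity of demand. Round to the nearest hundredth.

1.41

Evaluating quantity at (p, Y, P_z) gives Q_x = 70 − 3.8(36.7) + 0.003(6940) + 4(41.5) = 70 − 139.46 + 20.82 + 166 = 117.36.
∂Q_x/∂P_z = +4, so E_xy = 4·(41.5/117.36) ≈ 1.41.
E_xy > 0: the goods are substitutes.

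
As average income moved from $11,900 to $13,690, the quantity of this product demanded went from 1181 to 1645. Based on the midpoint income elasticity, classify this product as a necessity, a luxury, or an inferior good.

luxury

%ΔQ = (1645 − 1181)/[(1181+1645)/2] = 464/1413 ≈ 0.3284.
%ΔI = (13,690 − 11,900)/[(11,900+13,690)/2] = 1790/12795 ≈ 0.1399.
E_I = %ΔQ/%ΔI ≈ 2.347.
E_I > 1: normal good (luxury).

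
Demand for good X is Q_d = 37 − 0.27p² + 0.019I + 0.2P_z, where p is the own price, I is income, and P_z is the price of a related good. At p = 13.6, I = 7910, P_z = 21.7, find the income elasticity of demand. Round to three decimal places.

Q_d = 37 − 0.27(13.6)² + 0.019(7910) + 0.2(21.7) = 37 − 49.9392 + 150.29 + 4.34 = 141.6908.
∂Q_d/∂I = +0.019, so E_I = 0.019·(7910/141.6908) ≈ 1.061.
E_I > 1: normal good (luxury).

1.061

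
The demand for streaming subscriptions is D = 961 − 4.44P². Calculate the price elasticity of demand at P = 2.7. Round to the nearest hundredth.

-0.07

At P = 2.7, D = 928.6324.
dD/dP = −2·4.44·P = −23.976.
Point elasticity E = (dD/dP)·(P/D) = -23.976 × 2.7/928.6324 ≈ -0.07.
|E| < 1, so demand is inelastic at this price.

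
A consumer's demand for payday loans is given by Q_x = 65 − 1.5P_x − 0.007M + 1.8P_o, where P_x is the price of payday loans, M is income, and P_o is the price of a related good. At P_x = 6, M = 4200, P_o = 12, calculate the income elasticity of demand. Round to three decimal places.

At the given point, Q_x = 65 − 1.5(6) − 0.007(4200) + 1.8(12) = 65 − 9 − 29.4 + 21.6 = 48.2.
∂Q_x/∂M = −0.007, so E_I = -0.007·(4200/48.2) ≈ -0.610.
E_I < 0: inferior good.

-0.610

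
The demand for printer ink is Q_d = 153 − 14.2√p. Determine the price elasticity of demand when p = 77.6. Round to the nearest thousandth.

At p = 77.6, Q_d = 27.911.
dQ_d/dp = −14.2/(2√p) = −14.2/(2·8.8091).
Point elasticity E = (dQ_d/dp)·(p/Q_d) = -0.806 × 77.6/27.911 ≈ -2.241.
|E| > 1, so demand is elastic at this price.

-2.241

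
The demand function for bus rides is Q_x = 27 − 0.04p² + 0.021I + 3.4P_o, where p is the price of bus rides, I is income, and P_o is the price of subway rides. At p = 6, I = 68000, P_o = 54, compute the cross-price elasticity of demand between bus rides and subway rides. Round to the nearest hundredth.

Evaluating quantity at (p, I, P_o) gives Q_x = 27 − 0.04(6)² + 0.021(68000) + 3.4(54) = 27 − 1.44 + 1428 + 183.6 = 1637.16.
∂Q_x/∂P_o = +3.4, so E_xy = 3.4·(54/1637.16) ≈ 0.11.
E_xy > 0: the goods are substitutes.

0.11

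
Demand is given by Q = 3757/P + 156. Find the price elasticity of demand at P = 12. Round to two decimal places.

-0.67

At P = 12, Q = 469.0833.
dQ/dP = −3757/P² = −26.0903.
Point elasticity E = (dQ/dP)·(P/Q) = -26.0903 × 12/469.0833 ≈ -0.67.
|E| < 1, so demand is inelastic at this price.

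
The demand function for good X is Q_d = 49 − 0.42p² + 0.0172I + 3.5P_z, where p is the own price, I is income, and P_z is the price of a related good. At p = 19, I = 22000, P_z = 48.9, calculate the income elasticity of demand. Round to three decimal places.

0.847

Evaluating quantity at (p, I, P_z) gives Q_d = 49 − 0.42(19)² + 0.0172(22000) + 3.5(48.9) = 49 − 151.62 + 378.4 + 171.15 = 446.93.
∂Q_d/∂I = +0.0172, so E_I = 0.0172·(22000/446.93) ≈ 0.847.
E_I ∈ (0,1): normal good (necessity).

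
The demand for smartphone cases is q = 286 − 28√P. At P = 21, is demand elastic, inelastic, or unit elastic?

At P = 21, q = 157.6879.
dq/dP = −28/(2√P) = −28/(2·4.5826).
Point elasticity E = (dq/dP)·(P/q) = -3.0551 × 21/157.6879 ≈ -0.407.
|E| ≈ 0.407 < 1, so demand is inelastic.

inelastic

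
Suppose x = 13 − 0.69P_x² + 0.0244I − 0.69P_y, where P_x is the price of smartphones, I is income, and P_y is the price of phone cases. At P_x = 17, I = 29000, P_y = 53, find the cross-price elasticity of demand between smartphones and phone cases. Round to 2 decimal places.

First evaluate x: 13 − 0.69(17)² + 0.0244(29000) − 0.69(53) = 13 − 199.41 + 707.6 − 36.57 = 484.62.
∂x/∂P_y = −0.69, so E_xy = -0.69·(53/484.62) ≈ -0.08.
E_xy < 0: the goods are complements.

-0.08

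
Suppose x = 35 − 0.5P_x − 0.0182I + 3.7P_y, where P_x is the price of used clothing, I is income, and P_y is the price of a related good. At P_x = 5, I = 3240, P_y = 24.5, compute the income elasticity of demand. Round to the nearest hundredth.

First evaluate x: 35 − 0.5(5) − 0.0182(3240) + 3.7(24.5) = 35 − 2.5 − 58.968 + 90.65 = 64.182.
∂x/∂I = −0.0182, so E_I = -0.0182·(3240/64.182) ≈ -0.92.
E_I < 0: inferior good.

-0.92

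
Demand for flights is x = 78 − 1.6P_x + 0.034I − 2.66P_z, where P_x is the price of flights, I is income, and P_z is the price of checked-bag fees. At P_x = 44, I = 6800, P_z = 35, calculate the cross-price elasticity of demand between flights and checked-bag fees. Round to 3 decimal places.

Substituting, x = 78 − 1.6(44) + 0.034(6800) − 2.66(35) = 78 − 70.4 + 231.2 − 93.1 = 145.7.
∂x/∂P_z = −2.66, so E_xy = -2.66·(35/145.7) ≈ -0.639.
E_xy < 0: the goods are complements.

-0.639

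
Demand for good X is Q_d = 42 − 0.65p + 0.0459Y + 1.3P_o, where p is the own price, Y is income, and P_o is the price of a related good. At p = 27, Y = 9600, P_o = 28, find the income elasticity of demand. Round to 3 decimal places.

0.879

First evaluate Q_d: 42 − 0.65(27) + 0.0459(9600) + 1.3(28) = 42 − 17.55 + 440.64 + 36.4 = 501.49.
∂Q_d/∂Y = +0.0459, so E_I = 0.0459·(9600/501.49) ≈ 0.879.
E_I ∈ (0,1): normal good (necessity).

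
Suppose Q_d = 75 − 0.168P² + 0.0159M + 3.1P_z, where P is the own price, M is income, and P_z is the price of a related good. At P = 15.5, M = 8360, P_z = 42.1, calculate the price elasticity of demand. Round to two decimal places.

-0.27

Substituting, Q_d = 75 − 0.168(15.5)² + 0.0159(8360) + 3.1(42.1) = 75 − 40.362 + 132.924 + 130.51 = 298.072.
∂Q_d/∂P = −2·0.168·P = -5.208, so E_p = -5.208·(15.5/298.072) ≈ -0.27.
|E_p| < 1: demand is inelastic.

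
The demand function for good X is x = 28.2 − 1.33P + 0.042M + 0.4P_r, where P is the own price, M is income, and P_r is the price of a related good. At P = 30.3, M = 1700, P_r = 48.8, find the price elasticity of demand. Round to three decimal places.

First evaluate x: 28.2 − 1.33(30.3) + 0.042(1700) + 0.4(48.8) = 28.2 − 40.299 + 71.4 + 19.52 = 78.821.
∂x/∂P = −1.33, so E_p = (−1.33)·(30.3/78.821) ≈ -0.511.
|E_p| < 1: demand is inelastic.

-0.511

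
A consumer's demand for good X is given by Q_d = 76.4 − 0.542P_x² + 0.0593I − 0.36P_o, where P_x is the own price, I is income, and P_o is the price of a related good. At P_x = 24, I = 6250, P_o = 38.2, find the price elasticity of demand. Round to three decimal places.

At the given point, Q_d = 76.4 − 0.542(24)² + 0.0593(6250) − 0.36(38.2) = 76.4 − 312.192 + 370.625 − 13.752 = 121.081.
∂Q_d/∂P_x = −2·0.542·P_x = -26.016, so E_p = -26.016·(24/121.081) ≈ -5.157.
|E_p| > 1: demand is elastic.

-5.157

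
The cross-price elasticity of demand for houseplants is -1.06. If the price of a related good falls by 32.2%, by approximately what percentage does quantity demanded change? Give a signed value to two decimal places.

34.13

%ΔQ ≈ E × %ΔP_y = (-1.06) × (-32.2%) ≈ 34.13%.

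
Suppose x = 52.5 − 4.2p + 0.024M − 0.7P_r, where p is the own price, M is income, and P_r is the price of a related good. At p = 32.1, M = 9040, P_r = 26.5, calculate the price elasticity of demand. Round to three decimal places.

-1.161

First evaluate x: 52.5 − 4.2(32.1) + 0.024(9040) − 0.7(26.5) = 52.5 − 134.82 + 216.96 − 18.55 = 116.09.
∂x/∂p = −4.2, so E_p = (−4.2)·(32.1/116.09) ≈ -1.161.
|E_p| > 1: demand is elastic.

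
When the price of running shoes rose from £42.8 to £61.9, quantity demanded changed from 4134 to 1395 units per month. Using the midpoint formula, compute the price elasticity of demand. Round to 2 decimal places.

-2.72

%ΔQ = (1395 − 4134)/[(4134 + 1395)/2] = -2739/2764.5 ≈ -0.9908.
%ΔP = (61.9 − 42.8)/[(42.8 + 61.9)/2] = 19.1/52.35 ≈ 0.3649.
Arc elasticity E = %ΔQ/%ΔP ≈ -0.9908/0.3649 ≈ -2.72.
|E| > 1: demand is elastic over this range.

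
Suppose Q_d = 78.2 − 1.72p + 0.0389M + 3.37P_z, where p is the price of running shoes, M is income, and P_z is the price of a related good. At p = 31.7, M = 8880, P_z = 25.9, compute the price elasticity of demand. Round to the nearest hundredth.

-0.12

Evaluating quantity at (p, M, P_z) gives Q_d = 78.2 − 1.72(31.7) + 0.0389(8880) + 3.37(25.9) = 78.2 − 54.524 + 345.432 + 87.283 = 456.391.
∂Q_d/∂p = −1.72, so E_p = (−1.72)·(31.7/456.391) ≈ -0.12.
|E_p| < 1: demand is inelastic.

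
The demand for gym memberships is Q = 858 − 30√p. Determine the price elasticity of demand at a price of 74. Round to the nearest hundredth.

At p = 74, Q = 599.9302.
dQ/dp = −30/(2√p) = −30/(2·8.6023).
Point elasticity E = (dQ/dp)·(p/Q) = -1.7437 × 74/599.9302 ≈ -0.22.
|E| < 1, so demand is inelastic at this price.

-0.22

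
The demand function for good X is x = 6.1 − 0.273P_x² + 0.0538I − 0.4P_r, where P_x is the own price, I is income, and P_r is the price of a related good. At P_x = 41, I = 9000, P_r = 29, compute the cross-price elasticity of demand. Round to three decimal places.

First evaluate x: 6.1 − 0.273(41)² + 0.0538(9000) − 0.4(29) = 6.1 − 458.913 + 484.2 − 11.6 = 19.787.
∂x/∂P_r = −0.4, so E_xy = -0.4·(29/19.787) ≈ -0.586.
E_xy < 0: the goods are complements.

-0.586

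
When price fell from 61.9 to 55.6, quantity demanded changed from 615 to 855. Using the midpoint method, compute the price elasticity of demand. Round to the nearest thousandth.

%Δq = (855 − 615)/[(615 + 855)/2] = 240/735 ≈ 0.3265.
%Δp = (55.6 − 61.9)/[(61.9 + 55.6)/2] = -6.3/58.75 ≈ -0.1072.
Arc elasticity E = %Δq/%Δp ≈ 0.3265/-0.1072 ≈ -3.045.
|E| > 1: demand is elastic over this range.

-3.045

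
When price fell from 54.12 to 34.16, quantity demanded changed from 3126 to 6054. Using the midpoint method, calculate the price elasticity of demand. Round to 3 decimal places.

%ΔQ = (6054 − 3126)/[(3126 + 6054)/2] = 2928/4590 ≈ 0.6379.
%ΔP = (34.16 − 54.12)/[(54.12 + 34.16)/2] = -19.96/44.14 ≈ -0.4522.
Arc elasticity E = %ΔQ/%ΔP ≈ 0.6379/-0.4522 ≈ -1.411.
|E| > 1: demand is elastic over this range.

-1.411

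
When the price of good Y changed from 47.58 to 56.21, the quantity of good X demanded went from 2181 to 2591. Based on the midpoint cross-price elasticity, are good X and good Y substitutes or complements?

%ΔQ_x = (2591 − 2181)/[(2181+2591)/2] = 410/2386 ≈ 0.1718.
%ΔP_y = (56.21 − 47.58)/[(47.58+56.21)/2] ≈ 0.1663.
E_xy = 0.1718/0.1663 ≈ 1.033.
E_xy > 0, so the goods are substitutes.

substitutes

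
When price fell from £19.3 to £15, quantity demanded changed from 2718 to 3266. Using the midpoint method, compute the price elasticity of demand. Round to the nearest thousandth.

-0.730

%ΔQ = (3266 − 2718)/[(2718 + 3266)/2] = 548/2992 ≈ 0.1832.
%Δp = (15 − 19.3)/[(19.3 + 15)/2] = -4.3/17.15 ≈ -0.2507.
Arc elasticity E = %ΔQ/%Δp ≈ 0.1832/-0.2507 ≈ -0.730.
|E| < 1: demand is inelastic over this range.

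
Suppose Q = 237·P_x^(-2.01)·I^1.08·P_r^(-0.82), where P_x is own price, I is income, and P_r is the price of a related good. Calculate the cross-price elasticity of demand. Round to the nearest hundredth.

For a Cobb–Douglas (constant-elasticity) form Q = A·P_r^α·…, the elasticity with respect to P_r equals the exponent α at every point.
Here the exponent on P_r is -0.82, so the cross-price elasticity of demand is -0.82.

-0.82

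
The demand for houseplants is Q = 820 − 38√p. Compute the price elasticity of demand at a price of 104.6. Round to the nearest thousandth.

-0.450

At p = 104.6, Q = 431.3583.
dQ/dp = −38/(2√p) = −38/(2·10.2274).
Point elasticity E = (dQ/dp)·(p/Q) = -1.8578 × 104.6/431.3583 ≈ -0.450.
|E| < 1, so demand is inelastic at this price.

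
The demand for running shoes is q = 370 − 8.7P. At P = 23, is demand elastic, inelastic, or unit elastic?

At P = 23, q = 169.9.
dq/dP = −8.7.
Point elasticity E = (dq/dP)·(P/q) = -8.7 × 23/169.9 ≈ -1.178.
|E| ≈ 1.178 > 1, so demand is elastic.

elastic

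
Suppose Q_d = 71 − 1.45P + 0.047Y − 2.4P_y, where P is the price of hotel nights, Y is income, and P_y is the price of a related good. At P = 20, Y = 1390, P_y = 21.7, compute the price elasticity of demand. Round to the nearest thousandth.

Q_d = 71 − 1.45(20) + 0.047(1390) − 2.4(21.7) = 71 − 29 + 65.33 − 52.08 = 55.25.
∂Q_d/∂P = −1.45, so E_p = (−1.45)·(20/55.25) ≈ -0.525.
|E_p| < 1: demand is inelastic.

-0.525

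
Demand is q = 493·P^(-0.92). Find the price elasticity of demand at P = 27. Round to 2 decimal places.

-0.92

For a Cobb–Douglas (constant-elasticity) form q = A·P^α·…, the elasticity with respect to P equals the exponent α at every point.
Here the exponent on P is -0.92, so the price elasticity of demand is -0.92.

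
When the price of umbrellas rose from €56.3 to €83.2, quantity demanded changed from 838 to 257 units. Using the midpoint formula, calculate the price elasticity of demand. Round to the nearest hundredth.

-2.75

%Δq = (257 − 838)/[(838 + 257)/2] = -581/547.5 ≈ -1.0612.
%Δp = (83.2 − 56.3)/[(56.3 + 83.2)/2] = 26.9/69.75 ≈ 0.3857.
Arc elasticity E = %Δq/%Δp ≈ -1.0612/0.3857 ≈ -2.75.
|E| > 1: demand is elastic over this range.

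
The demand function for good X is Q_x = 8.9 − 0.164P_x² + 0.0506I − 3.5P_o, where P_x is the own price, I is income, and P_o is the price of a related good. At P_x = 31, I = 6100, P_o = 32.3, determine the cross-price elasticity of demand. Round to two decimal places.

-2.41

Substituting, Q_x = 8.9 − 0.164(31)² + 0.0506(6100) − 3.5(32.3) = 8.9 − 157.604 + 308.66 − 113.05 = 46.906.
∂Q_x/∂P_o = −3.5, so E_xy = -3.5·(32.3/46.906) ≈ -2.41.
E_xy < 0: the goods are complements.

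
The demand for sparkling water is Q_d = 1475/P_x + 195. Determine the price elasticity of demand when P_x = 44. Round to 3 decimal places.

At P_x = 44, Q_d = 228.5227.
dQ_d/dP_x = −1475/P_x² = −0.7619.
Point elasticity E = (dQ_d/dP_x)·(P_x/Q_d) = -0.7619 × 44/228.5227 ≈ -0.147.
|E| < 1, so demand is inelastic at this price.

-0.147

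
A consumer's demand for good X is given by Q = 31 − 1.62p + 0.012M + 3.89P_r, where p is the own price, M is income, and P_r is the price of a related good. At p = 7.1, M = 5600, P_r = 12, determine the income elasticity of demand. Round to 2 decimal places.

0.50

First evaluate Q: 31 − 1.62(7.1) + 0.012(5600) + 3.89(12) = 31 − 11.502 + 67.2 + 46.68 = 133.378.
∂Q/∂M = +0.012, so E_I = 0.012·(5600/133.378) ≈ 0.50.
E_I ∈ (0,1): normal good (necessity).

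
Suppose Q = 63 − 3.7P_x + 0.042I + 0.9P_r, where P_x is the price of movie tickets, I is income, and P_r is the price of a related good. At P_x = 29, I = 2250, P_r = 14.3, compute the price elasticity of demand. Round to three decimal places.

Substituting, Q = 63 − 3.7(29) + 0.042(2250) + 0.9(14.3) = 63 − 107.3 + 94.5 + 12.87 = 63.07.
∂Q/∂P_x = −3.7, so E_p = (−3.7)·(29/63.07) ≈ -1.701.
|E_p| > 1: demand is elastic.

-1.701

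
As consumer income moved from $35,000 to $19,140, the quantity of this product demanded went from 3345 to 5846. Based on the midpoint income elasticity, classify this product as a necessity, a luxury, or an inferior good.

%ΔQ = (5846 − 3345)/[(3345+5846)/2] = 2501/4595.5 ≈ 0.5442.
%ΔY = (19,140 − 35,000)/[(35,000+19,140)/2] = -15860/27070 ≈ -0.5859.
E_I = %ΔQ/%ΔY ≈ -0.929.
E_I < 0: inferior good.

inferior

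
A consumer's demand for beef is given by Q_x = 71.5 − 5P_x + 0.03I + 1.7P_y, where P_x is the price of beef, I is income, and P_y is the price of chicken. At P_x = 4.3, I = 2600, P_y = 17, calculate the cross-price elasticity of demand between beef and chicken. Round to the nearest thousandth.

Evaluating quantity at (P_x, I, P_y) gives Q_x = 71.5 − 5(4.3) + 0.03(2600) + 1.7(17) = 71.5 − 21.5 + 78 + 28.9 = 156.9.
∂Q_x/∂P_y = +1.7, so E_xy = 1.7·(17/156.9) ≈ 0.184.
E_xy > 0: the goods are substitutes.

0.184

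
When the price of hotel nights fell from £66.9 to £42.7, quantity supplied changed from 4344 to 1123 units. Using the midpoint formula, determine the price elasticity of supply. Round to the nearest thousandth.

2.668

%ΔQ = (1123 − 4344)/[(4344 + 1123)/2] = -3221/2733.5 ≈ -1.1783.
%Δp = (42.7 − 66.9)/[(66.9 + 42.7)/2] = -24.2/54.8 ≈ -0.4416.
Arc elasticity E = %ΔQ/%Δp ≈ -1.1783/-0.4416 ≈ 2.668.
|E| > 1: supply is elastic over this range.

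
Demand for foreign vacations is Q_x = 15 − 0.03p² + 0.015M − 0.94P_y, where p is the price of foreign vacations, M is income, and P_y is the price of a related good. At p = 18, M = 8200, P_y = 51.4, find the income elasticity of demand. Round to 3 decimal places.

1.538

First evaluate Q_x: 15 − 0.03(18)² + 0.015(8200) − 0.94(51.4) = 15 − 9.72 + 123 − 48.316 = 79.964.
∂Q_x/∂M = +0.015, so E_I = 0.015·(8200/79.964) ≈ 1.538.
E_I > 1: normal good (luxury).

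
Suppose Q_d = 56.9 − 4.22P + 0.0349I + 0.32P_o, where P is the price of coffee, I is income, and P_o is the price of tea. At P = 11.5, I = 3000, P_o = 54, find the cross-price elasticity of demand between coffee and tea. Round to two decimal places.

0.13

Evaluating quantity at (P, I, P_o) gives Q_d = 56.9 − 4.22(11.5) + 0.0349(3000) + 0.32(54) = 56.9 − 48.53 + 104.7 + 17.28 = 130.35.
∂Q_d/∂P_o = +0.32, so E_xy = 0.32·(54/130.35) ≈ 0.13.
E_xy > 0: the goods are substitutes.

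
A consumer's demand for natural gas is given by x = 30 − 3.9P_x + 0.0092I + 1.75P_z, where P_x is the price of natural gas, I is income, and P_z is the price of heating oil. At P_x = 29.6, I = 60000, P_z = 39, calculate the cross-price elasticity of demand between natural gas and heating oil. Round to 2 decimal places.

0.13

x = 30 − 3.9(29.6) + 0.0092(60000) + 1.75(39) = 30 − 115.44 + 552 + 68.25 = 534.81.
∂x/∂P_z = +1.75, so E_xy = 1.75·(39/534.81) ≈ 0.13.
E_xy > 0: the goods are substitutes.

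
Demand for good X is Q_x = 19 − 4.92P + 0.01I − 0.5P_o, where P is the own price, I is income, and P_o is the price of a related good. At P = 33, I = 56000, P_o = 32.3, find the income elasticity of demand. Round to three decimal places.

Evaluating quantity at (P, I, P_o) gives Q_x = 19 − 4.92(33) + 0.01(56000) − 0.5(32.3) = 19 − 162.36 + 560 − 16.15 = 400.49.
∂Q_x/∂I = +0.01, so E_I = 0.01·(56000/400.49) ≈ 1.398.
E_I > 1: normal good (luxury).

1.398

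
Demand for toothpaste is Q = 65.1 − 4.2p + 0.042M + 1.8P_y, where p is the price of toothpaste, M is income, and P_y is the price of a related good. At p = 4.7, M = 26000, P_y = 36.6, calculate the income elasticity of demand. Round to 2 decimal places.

Substituting, Q = 65.1 − 4.2(4.7) + 0.042(26000) + 1.8(36.6) = 65.1 − 19.74 + 1092 + 65.88 = 1203.24.
∂Q/∂M = +0.042, so E_I = 0.042·(26000/1203.24) ≈ 0.91.
E_I ∈ (0,1): normal good (necessity).

0.91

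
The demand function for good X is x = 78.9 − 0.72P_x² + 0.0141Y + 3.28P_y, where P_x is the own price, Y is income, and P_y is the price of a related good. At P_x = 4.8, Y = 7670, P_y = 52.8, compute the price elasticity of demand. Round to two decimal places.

First evaluate x: 78.9 − 0.72(4.8)² + 0.0141(7670) + 3.28(52.8) = 78.9 − 16.5888 + 108.147 + 173.184 = 343.6422.
∂x/∂P_x = −2·0.72·P_x = -6.912, so E_p = -6.912·(4.8/343.6422) ≈ -0.10.
|E_p| < 1: demand is inelastic.

-0.10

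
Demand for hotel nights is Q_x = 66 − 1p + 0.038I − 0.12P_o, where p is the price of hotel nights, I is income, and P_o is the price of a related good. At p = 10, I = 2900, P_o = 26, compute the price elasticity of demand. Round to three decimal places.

-0.061

First evaluate Q_x: 66 − 1(10) + 0.038(2900) − 0.12(26) = 66 − 10 + 110.2 − 3.12 = 163.08.
∂Q_x/∂p = −1, so E_p = (−1)·(10/163.08) ≈ -0.061.
|E_p| < 1: demand is inelastic.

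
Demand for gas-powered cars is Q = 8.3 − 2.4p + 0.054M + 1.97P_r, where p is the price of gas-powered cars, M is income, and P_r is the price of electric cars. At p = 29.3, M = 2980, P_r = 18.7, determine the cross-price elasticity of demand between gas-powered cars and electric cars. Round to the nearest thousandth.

0.271

Q = 8.3 − 2.4(29.3) + 0.054(2980) + 1.97(18.7) = 8.3 − 70.32 + 160.92 + 36.839 = 135.739.
∂Q/∂P_r = +1.97, so E_xy = 1.97·(18.7/135.739) ≈ 0.271.
E_xy > 0: the goods are substitutes.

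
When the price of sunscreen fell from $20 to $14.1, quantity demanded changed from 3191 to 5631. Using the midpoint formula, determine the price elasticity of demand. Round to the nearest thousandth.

%ΔQ = (5631 − 3191)/[(3191 + 5631)/2] = 2440/4411 ≈ 0.5532.
%Δp = (14.1 − 20)/[(20 + 14.1)/2] = -5.9/17.05 ≈ -0.3460.
Arc elasticity E = %ΔQ/%Δp ≈ 0.5532/-0.3460 ≈ -1.599.
|E| > 1: demand is elastic over this range.

-1.599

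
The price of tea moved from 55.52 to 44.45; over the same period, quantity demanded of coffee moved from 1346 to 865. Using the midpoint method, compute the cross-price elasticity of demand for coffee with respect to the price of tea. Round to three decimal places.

%ΔQ_x = (865 − 1346)/[(1346+865)/2] = -481/1105.5 ≈ -0.4351.
%ΔP_y = (44.45 − 55.52)/[(55.52+44.45)/2] ≈ -0.2215.
E_xy = -0.4351/-0.2215 ≈ 1.965.
E_xy > 0, so coffee and tea are substitutes.

1.965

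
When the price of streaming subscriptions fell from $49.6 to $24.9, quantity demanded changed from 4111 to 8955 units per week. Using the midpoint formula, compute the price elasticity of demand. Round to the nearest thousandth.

-1.118

%ΔQ = (8955 − 4111)/[(4111 + 8955)/2] = 4844/6533 ≈ 0.7415.
%ΔP = (24.9 − 49.6)/[(49.6 + 24.9)/2] = -24.7/37.25 ≈ -0.6631.
Arc elasticity E = %ΔQ/%ΔP ≈ 0.7415/-0.6631 ≈ -1.118.
|E| > 1: demand is elastic over this range.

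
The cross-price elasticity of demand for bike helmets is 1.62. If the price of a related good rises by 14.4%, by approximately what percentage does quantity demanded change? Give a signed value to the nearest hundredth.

%ΔQ ≈ E × %ΔP_y = (1.62) × (14.4%) ≈ 23.33%.

23.33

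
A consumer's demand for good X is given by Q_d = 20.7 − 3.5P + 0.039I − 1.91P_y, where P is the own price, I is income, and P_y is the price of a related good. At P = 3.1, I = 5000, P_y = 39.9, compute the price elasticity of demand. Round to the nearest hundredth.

Substituting, Q_d = 20.7 − 3.5(3.1) + 0.039(5000) − 1.91(39.9) = 20.7 − 10.85 + 195 − 76.209 = 128.641.
∂Q_d/∂P = −3.5, so E_p = (−3.5)·(3.1/128.641) ≈ -0.08.
|E_p| < 1: demand is inelastic.

-0.08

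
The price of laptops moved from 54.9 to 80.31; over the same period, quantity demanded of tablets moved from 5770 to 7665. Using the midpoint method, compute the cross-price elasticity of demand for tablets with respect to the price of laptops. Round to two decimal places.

%ΔQ_x = (7665 − 5770)/[(5770+7665)/2] = 1895/6717.5 ≈ 0.2821.
%ΔP_y = (80.31 − 54.9)/[(54.9+80.31)/2] ≈ 0.3759.
E_xy = 0.2821/0.3759 ≈ 0.75.
E_xy > 0, so tablets and laptops are substitutes.

0.75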